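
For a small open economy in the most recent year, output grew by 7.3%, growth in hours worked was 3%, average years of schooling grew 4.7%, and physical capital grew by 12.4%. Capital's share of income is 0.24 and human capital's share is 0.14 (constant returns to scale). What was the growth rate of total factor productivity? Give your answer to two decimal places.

1.81%

Labor's share = 1 − 0.24 − 0.14 = 0.62.
Physical capital: 0.24 × 12.4 = 2.976 pp.
Average years of schooling: 0.14 × 4.7 = 0.658 pp.
Hours worked: 0.62 × 3 = 1.86 pp.
TFP growth = 7.3 − 5.494 = 1.806%.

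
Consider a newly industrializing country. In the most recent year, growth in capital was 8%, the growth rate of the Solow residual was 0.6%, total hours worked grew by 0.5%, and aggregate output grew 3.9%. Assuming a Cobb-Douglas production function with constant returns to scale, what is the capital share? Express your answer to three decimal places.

gY = gA + α·gK + (1−α)·gL, so gY − gA − gL = α(gK − gL).
3.9 − 0.6 − 0.5 = α × (8 − 0.5).
2.8 = 7.5 α, so α = 0.37333.

α = 0.373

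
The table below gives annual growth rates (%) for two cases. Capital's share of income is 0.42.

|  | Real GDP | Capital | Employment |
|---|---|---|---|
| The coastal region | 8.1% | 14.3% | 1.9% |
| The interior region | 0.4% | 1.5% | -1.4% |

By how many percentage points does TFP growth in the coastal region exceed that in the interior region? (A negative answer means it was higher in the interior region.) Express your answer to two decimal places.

0.41 percentage points

Labor's share = 1 − 0.42 = 0.58.
The coastal region: TFP = 8.1 − 6.006 − 1.102 = 0.992%.
The interior region: TFP = 0.4 − 0.63 + 0.812 = 0.582%.
Difference = 0.992 − (0.582) = 0.41 pp.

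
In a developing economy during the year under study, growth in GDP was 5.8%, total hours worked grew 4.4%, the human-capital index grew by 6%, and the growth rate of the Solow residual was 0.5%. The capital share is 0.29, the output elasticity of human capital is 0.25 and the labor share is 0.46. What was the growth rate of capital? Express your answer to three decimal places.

Capital grew 6.124%.

Labor's share = 1 − 0.29 − 0.25 = 0.46.
gY = gA + 0.25×6 + 0.46×4.4 + 0.29×g.
0.29×g = 5.8 − 0.5 − 3.524 = 1.776.
g = 1.776 / 0.29 = 6.12414%.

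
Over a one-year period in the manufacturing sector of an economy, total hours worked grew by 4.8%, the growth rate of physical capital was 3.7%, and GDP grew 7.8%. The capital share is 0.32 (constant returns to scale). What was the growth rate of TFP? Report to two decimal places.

Labor's share = 1 − 0.32 = 0.68.
Physical capital: 0.32 × 3.7 = 1.184 pp.
Total hours worked: 0.68 × 4.8 = 3.264 pp.
TFP growth = 7.8 − 4.448 = 3.352%.

TFP grew 3.35%.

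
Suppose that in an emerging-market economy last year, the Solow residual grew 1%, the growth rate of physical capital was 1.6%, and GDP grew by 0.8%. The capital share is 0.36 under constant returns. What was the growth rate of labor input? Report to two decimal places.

-1.21%

Labor's share = 1 − 0.36 = 0.64.
gY = gA + 0.36×1.6 + 0.64×g.
0.64×g = 0.8 − 1 − 0.576 = -0.776.
g = -0.776 / 0.64 = -1.2125%.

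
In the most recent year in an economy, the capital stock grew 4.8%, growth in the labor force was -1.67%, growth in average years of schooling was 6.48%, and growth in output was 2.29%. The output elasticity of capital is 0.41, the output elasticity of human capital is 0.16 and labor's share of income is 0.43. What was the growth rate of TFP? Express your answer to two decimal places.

0.00%

Labor's share = 1 − 0.41 − 0.16 = 0.43.
The capital stock: 0.41 × 4.8 = 1.968 pp.
Average years of schooling: 0.16 × 6.48 = 1.0368 pp.
The labor force: 0.43 × (-1.67) = -0.7181 pp.
TFP growth = 2.29 − 2.2867 = 0.0033%.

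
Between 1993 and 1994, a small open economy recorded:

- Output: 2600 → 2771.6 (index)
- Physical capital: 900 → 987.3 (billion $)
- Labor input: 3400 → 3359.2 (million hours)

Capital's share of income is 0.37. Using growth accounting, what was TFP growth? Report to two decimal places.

Output growth = (2771.6 − 2600) / 2600 = 6.6%.
Physical capital growth = (987.3 − 900) / 900 = 9.7%.
Labor input growth = (3359.2 − 3400) / 3400 = -1.2%.
Labor's share = 1 − 0.37 = 0.63.
Physical capital: 0.37 × 9.7 = 3.589 pp.
Labor input: 0.63 × (-1.2) = -0.756 pp.
TFP growth = 6.6 − 2.833 = 3.767%.

3.77%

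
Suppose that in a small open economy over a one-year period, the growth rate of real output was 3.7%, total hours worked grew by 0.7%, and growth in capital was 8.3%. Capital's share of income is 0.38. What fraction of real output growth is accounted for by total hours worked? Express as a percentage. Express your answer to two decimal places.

Total hours worked accounted for 11.73% of growth.

Labor's share = 1 − 0.38 = 0.62.
Total hours worked contributed 0.62 × 0.7 = 0.434 pp.
Share of growth = 0.434 / 3.7 × 100 = 11.7297%.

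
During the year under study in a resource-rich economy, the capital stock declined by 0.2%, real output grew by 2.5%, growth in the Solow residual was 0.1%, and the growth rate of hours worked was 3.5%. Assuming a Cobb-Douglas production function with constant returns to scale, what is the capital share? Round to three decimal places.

0.297

gY = gA + α·gK + (1−α)·gL, so gY − gA − gL = α(gK − gL).
2.5 − 0.1 − 3.5 = α × (-0.2 − 3.5).
-1.1 = -3.7 α, so α = 0.2973.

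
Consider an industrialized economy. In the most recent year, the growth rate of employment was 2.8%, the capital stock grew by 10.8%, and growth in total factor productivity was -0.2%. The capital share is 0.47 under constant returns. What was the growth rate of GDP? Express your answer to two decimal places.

6.36%

Labor's share = 1 − 0.47 = 0.53.
The capital stock: 0.47 × 10.8 = 5.076 pp.
Employment: 0.53 × 2.8 = 1.484 pp.
Output growth = -0.2 + 6.56 = 6.36%.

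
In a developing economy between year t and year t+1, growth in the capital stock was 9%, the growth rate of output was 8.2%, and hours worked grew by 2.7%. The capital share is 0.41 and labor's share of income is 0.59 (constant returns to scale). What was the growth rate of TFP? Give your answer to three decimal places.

2.917%

Labor's share = 1 − 0.41 = 0.59.
The capital stock: 0.41 × 9 = 3.69 pp.
Hours worked: 0.59 × 2.7 = 1.593 pp.
TFP growth = 8.2 − 5.283 = 2.917%.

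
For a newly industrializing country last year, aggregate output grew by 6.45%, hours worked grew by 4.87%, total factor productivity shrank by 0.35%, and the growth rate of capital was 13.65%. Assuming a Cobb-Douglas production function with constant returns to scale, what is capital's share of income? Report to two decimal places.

0.22

gY = gA + α·gK + (1−α)·gL, so gY − gA − gL = α(gK − gL).
6.45 + 0.35 − 4.87 = α × (13.65 − 4.87).
1.93 = 8.78 α, so α = 0.2198.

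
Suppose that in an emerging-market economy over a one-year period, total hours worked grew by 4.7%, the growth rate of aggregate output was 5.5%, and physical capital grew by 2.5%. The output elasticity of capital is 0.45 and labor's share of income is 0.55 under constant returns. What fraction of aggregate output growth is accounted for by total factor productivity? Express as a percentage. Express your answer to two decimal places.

Labor's share = 1 − 0.45 = 0.55.
Physical capital: 0.45 × 2.5 = 1.125 pp.
Total hours worked: 0.55 × 4.7 = 2.585 pp.
TFP growth = 5.5 − 3.71 = 1.79%.
TFP share of growth = 1.79 / 5.5 × 100 = 32.5455%.

Total factor productivity accounted for 32.55% of growth.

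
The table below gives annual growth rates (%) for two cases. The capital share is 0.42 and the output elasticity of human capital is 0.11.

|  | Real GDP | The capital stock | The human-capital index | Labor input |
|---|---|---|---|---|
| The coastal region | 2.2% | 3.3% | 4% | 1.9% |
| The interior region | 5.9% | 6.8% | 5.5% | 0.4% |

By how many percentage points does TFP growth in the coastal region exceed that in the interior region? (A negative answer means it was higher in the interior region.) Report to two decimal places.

-2.77 percentage points

Labor's share = 1 − 0.42 − 0.11 = 0.47.
The coastal region: TFP = 2.2 − 1.386 − 0.44 − 0.893 = -0.519%.
The interior region: TFP = 5.9 − 2.856 − 0.605 − 0.188 = 2.251%.
Difference = -0.519 − (2.251) = -2.77 pp.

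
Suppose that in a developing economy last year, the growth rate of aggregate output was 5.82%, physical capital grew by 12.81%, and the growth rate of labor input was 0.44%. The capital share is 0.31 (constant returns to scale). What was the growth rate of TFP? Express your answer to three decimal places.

Labor's share = 1 − 0.31 = 0.69.
Physical capital: 0.31 × 12.81 = 3.9711 pp.
Labor input: 0.69 × 0.44 = 0.3036 pp.
TFP growth = 5.82 − 4.2747 = 1.5453%.

1.545%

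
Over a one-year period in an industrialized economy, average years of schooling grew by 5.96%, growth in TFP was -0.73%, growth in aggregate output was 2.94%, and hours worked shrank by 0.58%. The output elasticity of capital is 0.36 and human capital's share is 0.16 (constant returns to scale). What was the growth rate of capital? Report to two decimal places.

Labor's share = 1 − 0.36 − 0.16 = 0.48.
gY = gA + 0.16×5.96 + 0.48×(-0.58) + 0.36×g.
0.36×g = 2.94 + 0.73 − 0.6752 = 2.9948.
g = 2.9948 / 0.36 = 8.3189%.

Capital grew 8.32%.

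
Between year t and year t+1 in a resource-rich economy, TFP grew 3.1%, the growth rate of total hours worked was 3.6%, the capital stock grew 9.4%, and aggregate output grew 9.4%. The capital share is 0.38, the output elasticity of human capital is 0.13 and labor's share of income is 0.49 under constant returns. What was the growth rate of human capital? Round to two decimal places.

Labor's share = 1 − 0.38 − 0.13 = 0.49.
gY = gA + 0.38×9.4 + 0.49×3.6 + 0.13×g.
0.13×g = 9.4 − 3.1 − 5.336 = 0.964.
g = 0.964 / 0.13 = 7.4154%.

Human capital growth was 7.42%.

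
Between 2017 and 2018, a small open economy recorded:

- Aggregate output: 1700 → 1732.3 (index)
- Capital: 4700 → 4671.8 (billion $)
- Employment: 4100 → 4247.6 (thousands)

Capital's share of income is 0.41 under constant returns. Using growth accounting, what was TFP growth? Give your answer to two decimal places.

Aggregate output growth = (1732.3 − 1700) / 1700 = 1.9%.
Capital growth = (4671.8 − 4700) / 4700 = -0.6%.
Employment growth = (4247.6 − 4100) / 4100 = 3.6%.
Labor's share = 1 − 0.41 = 0.59.
Capital: 0.41 × (-0.6) = -0.246 pp.
Employment: 0.59 × 3.6 = 2.124 pp.
TFP growth = 1.9 − 1.878 = 0.022%.

TFP grew 0.02%.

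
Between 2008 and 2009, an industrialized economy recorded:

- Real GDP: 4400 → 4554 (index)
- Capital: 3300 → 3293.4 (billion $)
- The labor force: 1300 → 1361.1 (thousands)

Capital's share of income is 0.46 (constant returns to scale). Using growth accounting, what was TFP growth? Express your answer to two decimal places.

Real GDP growth = (4554 − 4400) / 4400 = 3.5%.
Capital growth = (3293.4 − 3300) / 3300 = -0.2%.
The labor force growth = (1361.1 − 1300) / 1300 = 4.7%.
Labor's share = 1 − 0.46 = 0.54.
Capital: 0.46 × (-0.2) = -0.092 pp.
The labor force: 0.54 × 4.7 = 2.538 pp.
TFP growth = 3.5 − 2.446 = 1.054%.

TFP grew 1.05%.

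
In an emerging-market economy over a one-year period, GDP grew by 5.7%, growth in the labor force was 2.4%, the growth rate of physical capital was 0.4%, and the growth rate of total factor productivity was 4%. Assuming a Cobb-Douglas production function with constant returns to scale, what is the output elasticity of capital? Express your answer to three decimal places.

0.350

gY = gA + α·gK + (1−α)·gL, so gY − gA − gL = α(gK − gL).
5.7 − 4 − 2.4 = α × (0.4 − 2.4).
-0.7 = -2 α, so α = 0.35.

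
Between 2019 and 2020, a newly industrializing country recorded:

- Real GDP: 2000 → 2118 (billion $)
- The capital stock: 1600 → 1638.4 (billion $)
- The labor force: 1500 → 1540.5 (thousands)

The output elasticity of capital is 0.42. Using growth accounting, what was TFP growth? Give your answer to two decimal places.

Real GDP growth = (2118 − 2000) / 2000 = 5.9%.
The capital stock growth = (1638.4 − 1600) / 1600 = 2.4%.
The labor force growth = (1540.5 − 1500) / 1500 = 2.7%.
Labor's share = 1 − 0.42 = 0.58.
The capital stock: 0.42 × 2.4 = 1.008 pp.
The labor force: 0.58 × 2.7 = 1.566 pp.
TFP growth = 5.9 − 2.574 = 3.326%.

TFP growth was 3.33%.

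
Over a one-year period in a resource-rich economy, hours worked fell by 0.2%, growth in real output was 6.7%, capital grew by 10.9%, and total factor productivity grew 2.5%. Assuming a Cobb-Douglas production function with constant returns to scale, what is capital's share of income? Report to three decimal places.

Capital's share of income is 0.396.

gY = gA + α·gK + (1−α)·gL, so gY − gA − gL = α(gK − gL).
6.7 − 2.5 + 0.2 = α × (10.9 − (-0.2)).
4.4 = 11.1 α, so α = 0.3964.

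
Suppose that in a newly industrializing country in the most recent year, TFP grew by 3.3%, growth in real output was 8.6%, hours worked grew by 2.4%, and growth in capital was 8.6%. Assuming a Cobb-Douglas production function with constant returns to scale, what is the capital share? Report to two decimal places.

gY = gA + α·gK + (1−α)·gL, so gY − gA − gL = α(gK − gL).
8.6 − 3.3 − 2.4 = α × (8.6 − 2.4).
2.9 = 6.2 α, so α = 0.4677.

The capital share is 0.47.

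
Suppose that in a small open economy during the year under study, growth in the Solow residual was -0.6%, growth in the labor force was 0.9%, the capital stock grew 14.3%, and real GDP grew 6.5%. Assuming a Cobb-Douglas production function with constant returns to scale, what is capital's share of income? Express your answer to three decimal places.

Capital's share of income is 0.463.

gY = gA + α·gK + (1−α)·gL, so gY − gA − gL = α(gK − gL).
6.5 + 0.6 − 0.9 = α × (14.3 − 0.9).
6.2 = 13.4 α, so α = 0.46269.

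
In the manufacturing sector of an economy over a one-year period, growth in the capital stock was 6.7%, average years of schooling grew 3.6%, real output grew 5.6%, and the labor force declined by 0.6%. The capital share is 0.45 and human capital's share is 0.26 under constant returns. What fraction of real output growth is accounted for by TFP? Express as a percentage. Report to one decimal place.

Labor's share = 1 − 0.45 − 0.26 = 0.29.
The capital stock: 0.45 × 6.7 = 3.015 pp.
Average years of schooling: 0.26 × 3.6 = 0.936 pp.
The labor force: 0.29 × (-0.6) = -0.174 pp.
TFP growth = 5.6 − 3.777 = 1.823%.
TFP share of growth = 1.823 / 5.6 × 100 = 32.554%.

TFP accounted for 32.6% of growth.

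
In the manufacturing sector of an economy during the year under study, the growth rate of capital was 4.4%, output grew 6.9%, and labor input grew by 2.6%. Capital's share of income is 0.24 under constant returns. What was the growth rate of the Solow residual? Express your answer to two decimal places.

Labor's share = 1 − 0.24 = 0.76.
Capital: 0.24 × 4.4 = 1.056 pp.
Labor input: 0.76 × 2.6 = 1.976 pp.
TFP growth = 6.9 − 3.032 = 3.868%.

The Solow residual growth was 3.87%.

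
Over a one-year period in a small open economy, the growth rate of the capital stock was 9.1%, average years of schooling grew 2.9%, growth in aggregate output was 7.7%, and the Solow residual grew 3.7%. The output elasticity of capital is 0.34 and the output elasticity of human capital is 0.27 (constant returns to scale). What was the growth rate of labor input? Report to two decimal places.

Labor's share = 1 − 0.34 − 0.27 = 0.39.
gY = gA + 0.34×9.1 + 0.27×2.9 + 0.39×g.
0.39×g = 7.7 − 3.7 − 3.877 = 0.123.
g = 0.123 / 0.39 = 0.3154%.

0.32%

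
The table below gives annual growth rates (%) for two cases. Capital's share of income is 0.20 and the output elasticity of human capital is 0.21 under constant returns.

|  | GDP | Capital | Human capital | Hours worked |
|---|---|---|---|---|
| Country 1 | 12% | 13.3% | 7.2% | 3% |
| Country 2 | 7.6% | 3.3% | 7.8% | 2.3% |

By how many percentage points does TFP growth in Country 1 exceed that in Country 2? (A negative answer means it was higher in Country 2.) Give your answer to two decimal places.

2.11 percentage points

Labor's share = 1 − 0.2 − 0.21 = 0.59.
Country 1: TFP = 12 − 2.66 − 1.512 − 1.77 = 6.058%.
Country 2: TFP = 7.6 − 0.66 − 1.638 − 1.357 = 3.945%.
Difference = 6.058 − (3.945) = 2.113 pp.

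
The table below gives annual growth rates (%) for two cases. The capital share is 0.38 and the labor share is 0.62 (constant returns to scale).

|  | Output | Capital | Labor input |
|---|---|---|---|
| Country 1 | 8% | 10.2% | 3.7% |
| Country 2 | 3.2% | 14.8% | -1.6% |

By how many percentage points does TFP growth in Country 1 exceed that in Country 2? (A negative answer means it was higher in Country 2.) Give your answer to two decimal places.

Labor's share = 1 − 0.38 = 0.62.
Country 1: TFP = 8 − 3.876 − 2.294 = 1.83%.
Country 2: TFP = 3.2 − 5.624 + 0.992 = -1.432%.
Difference = 1.83 − (-1.432) = 3.262 pp.

3.26 percentage points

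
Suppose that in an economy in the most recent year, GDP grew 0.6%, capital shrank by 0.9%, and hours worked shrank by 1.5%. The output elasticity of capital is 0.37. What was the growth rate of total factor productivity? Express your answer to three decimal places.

Labor's share = 1 − 0.37 = 0.63.
Capital: 0.37 × (-0.9) = -0.333 pp.
Hours worked: 0.63 × (-1.5) = -0.945 pp.
TFP growth = 0.6 + 1.278 = 1.878%.

1.878%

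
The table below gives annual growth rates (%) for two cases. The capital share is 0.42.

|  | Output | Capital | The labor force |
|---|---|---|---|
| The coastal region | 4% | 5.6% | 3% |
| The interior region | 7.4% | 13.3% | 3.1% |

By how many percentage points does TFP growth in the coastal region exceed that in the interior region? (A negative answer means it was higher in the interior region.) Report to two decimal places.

-0.11 percentage points

Labor's share = 1 − 0.42 = 0.58.
The coastal region: TFP = 4 − 2.352 − 1.74 = -0.092%.
The interior region: TFP = 7.4 − 5.586 − 1.798 = 0.016%.
Difference = -0.092 − (0.016) = -0.108 pp.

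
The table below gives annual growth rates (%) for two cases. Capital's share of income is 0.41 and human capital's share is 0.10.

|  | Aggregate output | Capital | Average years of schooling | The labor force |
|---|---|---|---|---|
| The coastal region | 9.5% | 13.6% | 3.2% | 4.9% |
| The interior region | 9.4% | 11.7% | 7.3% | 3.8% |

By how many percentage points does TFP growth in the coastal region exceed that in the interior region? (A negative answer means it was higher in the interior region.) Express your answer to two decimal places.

Labor's share = 1 − 0.41 − 0.1 = 0.49.
The coastal region: TFP = 9.5 − 5.576 − 0.32 − 2.401 = 1.203%.
The interior region: TFP = 9.4 − 4.797 − 0.73 − 1.862 = 2.011%.
Difference = 1.203 − (2.011) = -0.808 pp.

-0.81 percentage points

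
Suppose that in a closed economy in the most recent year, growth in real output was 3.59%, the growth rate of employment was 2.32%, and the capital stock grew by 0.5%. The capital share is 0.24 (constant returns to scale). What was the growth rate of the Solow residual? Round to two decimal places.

Labor's share = 1 − 0.24 = 0.76.
The capital stock: 0.24 × 0.5 = 0.12 pp.
Employment: 0.76 × 2.32 = 1.7632 pp.
TFP growth = 3.59 − 1.8832 = 1.7068%.

1.71%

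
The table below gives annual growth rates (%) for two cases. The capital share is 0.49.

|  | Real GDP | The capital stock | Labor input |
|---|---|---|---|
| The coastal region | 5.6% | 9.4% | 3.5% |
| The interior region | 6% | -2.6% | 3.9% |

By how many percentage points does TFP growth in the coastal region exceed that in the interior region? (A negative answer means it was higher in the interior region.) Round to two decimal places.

-6.08 percentage points

Labor's share = 1 − 0.49 = 0.51.
The coastal region: TFP = 5.6 − 4.606 − 1.785 = -0.791%.
The interior region: TFP = 6 + 1.274 − 1.989 = 5.285%.
Difference = -0.791 − (5.285) = -6.076 pp.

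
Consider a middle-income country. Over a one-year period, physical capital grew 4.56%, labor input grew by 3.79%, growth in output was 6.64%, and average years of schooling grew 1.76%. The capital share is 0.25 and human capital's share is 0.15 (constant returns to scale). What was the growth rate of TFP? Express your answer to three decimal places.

Labor's share = 1 − 0.25 − 0.15 = 0.6.
Physical capital: 0.25 × 4.56 = 1.14 pp.
Average years of schooling: 0.15 × 1.76 = 0.264 pp.
Labor input: 0.6 × 3.79 = 2.274 pp.
TFP growth = 6.64 − 3.678 = 2.962%.

2.962%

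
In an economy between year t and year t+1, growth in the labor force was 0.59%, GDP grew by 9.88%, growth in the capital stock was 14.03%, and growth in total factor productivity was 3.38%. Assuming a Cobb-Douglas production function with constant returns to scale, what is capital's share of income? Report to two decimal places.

0.44

gY = gA + α·gK + (1−α)·gL, so gY − gA − gL = α(gK − gL).
9.88 − 3.38 − 0.59 = α × (14.03 − 0.59).
5.91 = 13.44 α, so α = 0.4397.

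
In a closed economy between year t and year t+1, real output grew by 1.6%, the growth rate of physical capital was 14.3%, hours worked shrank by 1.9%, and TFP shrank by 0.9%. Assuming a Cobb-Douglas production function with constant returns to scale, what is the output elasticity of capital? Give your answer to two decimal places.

0.27

gY = gA + α·gK + (1−α)·gL, so gY − gA − gL = α(gK − gL).
1.6 + 0.9 + 1.9 = α × (14.3 − (-1.9)).
4.4 = 16.2 α, so α = 0.2716.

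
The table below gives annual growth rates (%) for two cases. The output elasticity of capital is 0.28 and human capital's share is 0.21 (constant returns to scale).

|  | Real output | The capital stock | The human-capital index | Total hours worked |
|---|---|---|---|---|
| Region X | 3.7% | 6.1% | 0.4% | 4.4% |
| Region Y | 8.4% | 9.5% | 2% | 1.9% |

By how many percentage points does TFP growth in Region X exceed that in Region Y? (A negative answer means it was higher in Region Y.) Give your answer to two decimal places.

-4.69 percentage points

Labor's share = 1 − 0.28 − 0.21 = 0.51.
Region X: TFP = 3.7 − 1.708 − 0.084 − 2.244 = -0.336%.
Region Y: TFP = 8.4 − 2.66 − 0.42 − 0.969 = 4.351%.
Difference = -0.336 − (4.351) = -4.687 pp.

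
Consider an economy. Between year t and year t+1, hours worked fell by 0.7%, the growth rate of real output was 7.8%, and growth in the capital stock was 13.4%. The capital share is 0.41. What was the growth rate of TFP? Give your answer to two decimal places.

Labor's share = 1 − 0.41 = 0.59.
The capital stock: 0.41 × 13.4 = 5.494 pp.
Hours worked: 0.59 × (-0.7) = -0.413 pp.
TFP growth = 7.8 − 5.081 = 2.719%.

TFP growth was 2.72%.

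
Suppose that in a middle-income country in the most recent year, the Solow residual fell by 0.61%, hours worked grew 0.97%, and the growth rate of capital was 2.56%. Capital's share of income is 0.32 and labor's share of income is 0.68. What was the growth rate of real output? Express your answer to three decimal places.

0.869%

Labor's share = 1 − 0.32 = 0.68.
Capital: 0.32 × 2.56 = 0.8192 pp.
Hours worked: 0.68 × 0.97 = 0.6596 pp.
Output growth = -0.61 + 1.4788 = 0.8688%.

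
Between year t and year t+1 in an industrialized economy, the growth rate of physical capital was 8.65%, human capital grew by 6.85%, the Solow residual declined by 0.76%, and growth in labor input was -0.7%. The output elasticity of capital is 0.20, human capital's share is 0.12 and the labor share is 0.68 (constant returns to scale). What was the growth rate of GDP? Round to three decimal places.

1.316%

Labor's share = 1 − 0.2 − 0.12 = 0.68.
Physical capital: 0.2 × 8.65 = 1.73 pp.
Human capital: 0.12 × 6.85 = 0.822 pp.
Labor input: 0.68 × (-0.7) = -0.476 pp.
Output growth = -0.76 + 2.076 = 1.316%.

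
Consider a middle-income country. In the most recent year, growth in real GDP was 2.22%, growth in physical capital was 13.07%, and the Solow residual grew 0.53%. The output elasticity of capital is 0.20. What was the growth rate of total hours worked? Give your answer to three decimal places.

-1.155%

Labor's share = 1 − 0.2 = 0.8.
gY = gA + 0.2×13.07 + 0.8×g.
0.8×g = 2.22 − 0.53 − 2.614 = -0.924.
g = -0.924 / 0.8 = -1.155%.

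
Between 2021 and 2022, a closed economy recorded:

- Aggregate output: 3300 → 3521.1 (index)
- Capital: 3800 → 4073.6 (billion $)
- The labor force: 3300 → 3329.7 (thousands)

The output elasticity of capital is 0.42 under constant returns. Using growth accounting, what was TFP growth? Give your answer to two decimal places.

3.15%

Aggregate output growth = (3521.1 − 3300) / 3300 = 6.7%.
Capital growth = (4073.6 − 3800) / 3800 = 7.2%.
The labor force growth = (3329.7 − 3300) / 3300 = 0.9%.
Labor's share = 1 − 0.42 = 0.58.
Capital: 0.42 × 7.2 = 3.024 pp.
The labor force: 0.58 × 0.9 = 0.522 pp.
TFP growth = 6.7 − 3.546 = 3.154%.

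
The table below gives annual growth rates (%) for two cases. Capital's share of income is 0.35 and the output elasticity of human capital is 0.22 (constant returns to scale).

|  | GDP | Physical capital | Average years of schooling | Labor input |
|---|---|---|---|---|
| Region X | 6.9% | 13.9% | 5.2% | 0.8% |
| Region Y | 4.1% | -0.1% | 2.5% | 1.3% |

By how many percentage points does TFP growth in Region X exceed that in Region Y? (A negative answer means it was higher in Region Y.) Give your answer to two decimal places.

Labor's share = 1 − 0.35 − 0.22 = 0.43.
Region X: TFP = 6.9 − 4.865 − 1.144 − 0.344 = 0.547%.
Region Y: TFP = 4.1 + 0.035 − 0.55 − 0.559 = 3.026%.
Difference = 0.547 − (3.026) = -2.479 pp.

-2.48 percentage points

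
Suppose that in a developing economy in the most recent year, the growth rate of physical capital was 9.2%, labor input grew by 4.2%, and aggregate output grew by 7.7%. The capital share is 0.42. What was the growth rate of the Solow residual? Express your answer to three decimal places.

Labor's share = 1 − 0.42 = 0.58.
Physical capital: 0.42 × 9.2 = 3.864 pp.
Labor input: 0.58 × 4.2 = 2.436 pp.
TFP growth = 7.7 − 6.3 = 1.4%.

The Solow residual growth was 1.400%.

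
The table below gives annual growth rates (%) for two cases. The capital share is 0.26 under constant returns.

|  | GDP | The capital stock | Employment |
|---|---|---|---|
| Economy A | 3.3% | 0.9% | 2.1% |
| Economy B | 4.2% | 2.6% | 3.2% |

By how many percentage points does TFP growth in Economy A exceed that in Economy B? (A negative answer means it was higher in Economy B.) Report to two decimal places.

0.36 percentage points

Labor's share = 1 − 0.26 = 0.74.
Economy A: TFP = 3.3 − 0.234 − 1.554 = 1.512%.
Economy B: TFP = 4.2 − 0.676 − 2.368 = 1.156%.
Difference = 1.512 − (1.156) = 0.356 pp.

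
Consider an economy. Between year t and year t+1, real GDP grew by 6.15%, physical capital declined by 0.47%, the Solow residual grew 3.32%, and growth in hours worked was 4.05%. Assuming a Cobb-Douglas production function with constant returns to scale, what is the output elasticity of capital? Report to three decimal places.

gY = gA + α·gK + (1−α)·gL, so gY − gA − gL = α(gK − gL).
6.15 − 3.32 − 4.05 = α × (-0.47 − 4.05).
-1.22 = -4.52 α, so α = 0.26991.

α = 0.270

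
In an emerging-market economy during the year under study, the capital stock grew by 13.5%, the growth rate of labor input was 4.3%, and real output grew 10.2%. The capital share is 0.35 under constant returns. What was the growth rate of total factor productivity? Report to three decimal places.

Total factor productivity grew 2.680%.

Labor's share = 1 − 0.35 = 0.65.
The capital stock: 0.35 × 13.5 = 4.725 pp.
Labor input: 0.65 × 4.3 = 2.795 pp.
TFP growth = 10.2 − 7.52 = 2.68%.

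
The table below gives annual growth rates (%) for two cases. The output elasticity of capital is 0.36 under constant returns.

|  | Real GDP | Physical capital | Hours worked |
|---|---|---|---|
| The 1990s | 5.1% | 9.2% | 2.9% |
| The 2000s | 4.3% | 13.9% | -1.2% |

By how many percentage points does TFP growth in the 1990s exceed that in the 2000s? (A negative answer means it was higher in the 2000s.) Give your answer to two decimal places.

-0.13 percentage points

Labor's share = 1 − 0.36 = 0.64.
The 1990s: TFP = 5.1 − 3.312 − 1.856 = -0.068%.
The 2000s: TFP = 4.3 − 5.004 + 0.768 = 0.064%.
Difference = -0.068 − (0.064) = -0.132 pp.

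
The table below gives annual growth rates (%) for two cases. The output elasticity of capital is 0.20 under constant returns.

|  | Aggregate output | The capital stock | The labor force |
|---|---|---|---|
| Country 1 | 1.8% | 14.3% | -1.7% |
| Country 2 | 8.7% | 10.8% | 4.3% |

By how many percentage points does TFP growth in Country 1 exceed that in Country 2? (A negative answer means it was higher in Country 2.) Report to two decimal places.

Labor's share = 1 − 0.2 = 0.8.
Country 1: TFP = 1.8 − 2.86 + 1.36 = 0.3%.
Country 2: TFP = 8.7 − 2.16 − 3.44 = 3.1%.
Difference = 0.3 − (3.1) = -2.8 pp.

-2.80 percentage points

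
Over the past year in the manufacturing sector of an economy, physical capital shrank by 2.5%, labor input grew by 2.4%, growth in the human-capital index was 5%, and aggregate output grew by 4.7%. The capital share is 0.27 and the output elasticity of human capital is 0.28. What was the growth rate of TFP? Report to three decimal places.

2.895%

Labor's share = 1 − 0.27 − 0.28 = 0.45.
Physical capital: 0.27 × (-2.5) = -0.675 pp.
The human-capital index: 0.28 × 5 = 1.4 pp.
Labor input: 0.45 × 2.4 = 1.08 pp.
TFP growth = 4.7 − 1.805 = 2.895%.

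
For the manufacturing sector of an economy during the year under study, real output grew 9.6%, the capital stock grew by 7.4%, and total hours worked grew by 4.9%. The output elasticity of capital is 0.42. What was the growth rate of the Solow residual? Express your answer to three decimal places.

3.650%

Labor's share = 1 − 0.42 = 0.58.
The capital stock: 0.42 × 7.4 = 3.108 pp.
Total hours worked: 0.58 × 4.9 = 2.842 pp.
TFP growth = 9.6 − 5.95 = 3.65%.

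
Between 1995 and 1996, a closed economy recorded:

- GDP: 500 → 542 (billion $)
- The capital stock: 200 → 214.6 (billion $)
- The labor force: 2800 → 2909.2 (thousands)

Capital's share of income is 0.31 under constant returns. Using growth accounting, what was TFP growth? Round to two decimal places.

GDP growth = (542 − 500) / 500 = 8.4%.
The capital stock growth = (214.6 − 200) / 200 = 7.3%.
The labor force growth = (2909.2 − 2800) / 2800 = 3.9%.
Labor's share = 1 − 0.31 = 0.69.
The capital stock: 0.31 × 7.3 = 2.263 pp.
The labor force: 0.69 × 3.9 = 2.691 pp.
TFP growth = 8.4 − 4.954 = 3.446%.

TFP grew 3.45%.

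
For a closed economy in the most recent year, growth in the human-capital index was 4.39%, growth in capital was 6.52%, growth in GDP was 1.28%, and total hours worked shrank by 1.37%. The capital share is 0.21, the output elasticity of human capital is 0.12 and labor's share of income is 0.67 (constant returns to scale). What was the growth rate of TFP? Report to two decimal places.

0.30%

Labor's share = 1 − 0.21 − 0.12 = 0.67.
Capital: 0.21 × 6.52 = 1.3692 pp.
The human-capital index: 0.12 × 4.39 = 0.5268 pp.
Total hours worked: 0.67 × (-1.37) = -0.9179 pp.
TFP growth = 1.28 − 0.9781 = 0.3019%.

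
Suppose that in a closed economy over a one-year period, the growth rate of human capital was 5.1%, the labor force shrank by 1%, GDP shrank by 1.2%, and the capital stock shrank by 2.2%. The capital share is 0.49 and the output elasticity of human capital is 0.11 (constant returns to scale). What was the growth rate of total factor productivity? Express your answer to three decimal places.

-0.283%

Labor's share = 1 − 0.49 − 0.11 = 0.4.
The capital stock: 0.49 × (-2.2) = -1.078 pp.
Human capital: 0.11 × 5.1 = 0.561 pp.
The labor force: 0.4 × (-1) = -0.4 pp.
TFP growth = -1.2 + 0.917 = -0.283%.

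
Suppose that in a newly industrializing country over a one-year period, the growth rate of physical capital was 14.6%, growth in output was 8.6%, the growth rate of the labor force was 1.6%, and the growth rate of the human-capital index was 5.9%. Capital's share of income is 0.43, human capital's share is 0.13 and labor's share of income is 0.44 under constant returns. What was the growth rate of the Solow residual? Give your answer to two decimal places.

Labor's share = 1 − 0.43 − 0.13 = 0.44.
Physical capital: 0.43 × 14.6 = 6.278 pp.
The human-capital index: 0.13 × 5.9 = 0.767 pp.
The labor force: 0.44 × 1.6 = 0.704 pp.
TFP growth = 8.6 − 7.749 = 0.851%.

The Solow residual grew 0.85%.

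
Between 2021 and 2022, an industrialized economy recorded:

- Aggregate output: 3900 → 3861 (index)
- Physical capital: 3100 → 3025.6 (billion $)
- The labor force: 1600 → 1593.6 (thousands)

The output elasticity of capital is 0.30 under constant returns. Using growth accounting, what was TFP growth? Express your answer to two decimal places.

Aggregate output growth = (3861 − 3900) / 3900 = -1%.
Physical capital growth = (3025.6 − 3100) / 3100 = -2.4%.
The labor force growth = (1593.6 − 1600) / 1600 = -0.4%.
Labor's share = 1 − 0.3 = 0.7.
Physical capital: 0.3 × (-2.4) = -0.72 pp.
The labor force: 0.7 × (-0.4) = -0.28 pp.
TFP growth = -1 + 1 = 0%.

TFP grew 0.00%.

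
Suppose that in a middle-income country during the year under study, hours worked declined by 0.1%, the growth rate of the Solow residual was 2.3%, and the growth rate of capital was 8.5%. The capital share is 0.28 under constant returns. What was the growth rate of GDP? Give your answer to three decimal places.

Labor's share = 1 − 0.28 = 0.72.
Capital: 0.28 × 8.5 = 2.38 pp.
Hours worked: 0.72 × (-0.1) = -0.072 pp.
Output growth = 2.3 + 2.308 = 4.608%.

4.608%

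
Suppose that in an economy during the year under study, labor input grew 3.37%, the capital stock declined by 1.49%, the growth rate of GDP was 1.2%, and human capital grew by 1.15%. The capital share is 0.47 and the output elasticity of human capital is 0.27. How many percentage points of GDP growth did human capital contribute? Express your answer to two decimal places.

0.31 pp

Contribution = share × growth = 0.27 × 1.15 = 0.3105 pp.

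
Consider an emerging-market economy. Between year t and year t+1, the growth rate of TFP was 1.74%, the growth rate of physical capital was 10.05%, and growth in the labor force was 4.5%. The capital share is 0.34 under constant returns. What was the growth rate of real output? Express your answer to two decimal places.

Labor's share = 1 − 0.34 = 0.66.
Physical capital: 0.34 × 10.05 = 3.417 pp.
The labor force: 0.66 × 4.5 = 2.97 pp.
Output growth = 1.74 + 6.387 = 8.127%.

8.13%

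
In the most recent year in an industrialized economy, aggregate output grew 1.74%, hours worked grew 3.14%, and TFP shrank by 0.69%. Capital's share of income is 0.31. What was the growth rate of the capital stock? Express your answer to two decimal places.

The capital stock growth was 0.85%.

Labor's share = 1 − 0.31 = 0.69.
gY = gA + 0.69×3.14 + 0.31×g.
0.31×g = 1.74 + 0.69 − 2.1666 = 0.2634.
g = 0.2634 / 0.31 = 0.8497%.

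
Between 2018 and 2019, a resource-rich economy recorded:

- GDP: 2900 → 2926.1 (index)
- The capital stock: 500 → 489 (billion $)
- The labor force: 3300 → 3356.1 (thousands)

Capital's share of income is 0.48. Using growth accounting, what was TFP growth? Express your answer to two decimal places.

GDP growth = (2926.1 − 2900) / 2900 = 0.9%.
The capital stock growth = (489 − 500) / 500 = -2.2%.
The labor force growth = (3356.1 − 3300) / 3300 = 1.7%.
Labor's share = 1 − 0.48 = 0.52.
The capital stock: 0.48 × (-2.2) = -1.056 pp.
The labor force: 0.52 × 1.7 = 0.884 pp.
TFP growth = 0.9 + 0.172 = 1.072%.

1.07%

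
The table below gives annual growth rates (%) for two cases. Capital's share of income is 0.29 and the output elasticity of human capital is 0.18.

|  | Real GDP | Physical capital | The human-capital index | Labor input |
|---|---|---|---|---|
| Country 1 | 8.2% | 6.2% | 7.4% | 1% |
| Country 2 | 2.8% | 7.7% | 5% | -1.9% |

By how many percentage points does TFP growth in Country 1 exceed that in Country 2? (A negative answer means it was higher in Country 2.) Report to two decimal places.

Labor's share = 1 − 0.29 − 0.18 = 0.53.
Country 1: TFP = 8.2 − 1.798 − 1.332 − 0.53 = 4.54%.
Country 2: TFP = 2.8 − 2.233 − 0.9 + 1.007 = 0.674%.
Difference = 4.54 − (0.674) = 3.866 pp.

3.87 percentage points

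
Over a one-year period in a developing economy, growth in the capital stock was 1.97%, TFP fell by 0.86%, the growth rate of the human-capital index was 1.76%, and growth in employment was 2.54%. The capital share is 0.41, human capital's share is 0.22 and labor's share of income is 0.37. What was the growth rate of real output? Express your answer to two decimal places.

1.27%

Labor's share = 1 − 0.41 − 0.22 = 0.37.
The capital stock: 0.41 × 1.97 = 0.8077 pp.
The human-capital index: 0.22 × 1.76 = 0.3872 pp.
Employment: 0.37 × 2.54 = 0.9398 pp.
Output growth = -0.86 + 2.1347 = 1.2747%.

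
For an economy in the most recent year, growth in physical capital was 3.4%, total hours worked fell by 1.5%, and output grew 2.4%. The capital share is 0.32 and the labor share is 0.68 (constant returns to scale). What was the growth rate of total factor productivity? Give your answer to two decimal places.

Total factor productivity growth was 2.33%.

Labor's share = 1 − 0.32 = 0.68.
Physical capital: 0.32 × 3.4 = 1.088 pp.
Total hours worked: 0.68 × (-1.5) = -1.02 pp.
TFP growth = 2.4 − 0.068 = 2.332%.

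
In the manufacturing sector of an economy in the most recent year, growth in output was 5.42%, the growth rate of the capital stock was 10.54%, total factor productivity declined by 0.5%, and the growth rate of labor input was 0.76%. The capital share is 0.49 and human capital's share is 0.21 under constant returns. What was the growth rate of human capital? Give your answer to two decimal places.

2.51%

Labor's share = 1 − 0.49 − 0.21 = 0.3.
gY = gA + 0.49×10.54 + 0.3×0.76 + 0.21×g.
0.21×g = 5.42 + 0.5 − 5.3926 = 0.5274.
g = 0.5274 / 0.21 = 2.5114%.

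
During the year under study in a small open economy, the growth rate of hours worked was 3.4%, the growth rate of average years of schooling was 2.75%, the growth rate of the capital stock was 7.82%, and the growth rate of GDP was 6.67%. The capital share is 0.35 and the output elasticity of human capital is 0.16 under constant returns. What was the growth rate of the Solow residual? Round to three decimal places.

The Solow residual grew 1.827%.

Labor's share = 1 − 0.35 − 0.16 = 0.49.
The capital stock: 0.35 × 7.82 = 2.737 pp.
Average years of schooling: 0.16 × 2.75 = 0.44 pp.
Hours worked: 0.49 × 3.4 = 1.666 pp.
TFP growth = 6.67 − 4.843 = 1.827%.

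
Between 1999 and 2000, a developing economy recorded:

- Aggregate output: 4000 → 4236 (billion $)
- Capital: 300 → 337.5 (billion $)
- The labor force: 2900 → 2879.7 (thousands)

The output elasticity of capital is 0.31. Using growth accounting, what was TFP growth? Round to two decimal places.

TFP growth was 2.51%.

Aggregate output growth = (4236 − 4000) / 4000 = 5.9%.
Capital growth = (337.5 − 300) / 300 = 12.5%.
The labor force growth = (2879.7 − 2900) / 2900 = -0.7%.
Labor's share = 1 − 0.31 = 0.69.
Capital: 0.31 × 12.5 = 3.875 pp.
The labor force: 0.69 × (-0.7) = -0.483 pp.
TFP growth = 5.9 − 3.392 = 2.508%.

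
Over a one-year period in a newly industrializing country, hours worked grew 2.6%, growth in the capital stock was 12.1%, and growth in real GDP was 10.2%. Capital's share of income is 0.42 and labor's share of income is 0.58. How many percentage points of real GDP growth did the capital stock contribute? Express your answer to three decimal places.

Contribution = share × growth = 0.42 × 12.1 = 5.082 pp.

5.082 percentage points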